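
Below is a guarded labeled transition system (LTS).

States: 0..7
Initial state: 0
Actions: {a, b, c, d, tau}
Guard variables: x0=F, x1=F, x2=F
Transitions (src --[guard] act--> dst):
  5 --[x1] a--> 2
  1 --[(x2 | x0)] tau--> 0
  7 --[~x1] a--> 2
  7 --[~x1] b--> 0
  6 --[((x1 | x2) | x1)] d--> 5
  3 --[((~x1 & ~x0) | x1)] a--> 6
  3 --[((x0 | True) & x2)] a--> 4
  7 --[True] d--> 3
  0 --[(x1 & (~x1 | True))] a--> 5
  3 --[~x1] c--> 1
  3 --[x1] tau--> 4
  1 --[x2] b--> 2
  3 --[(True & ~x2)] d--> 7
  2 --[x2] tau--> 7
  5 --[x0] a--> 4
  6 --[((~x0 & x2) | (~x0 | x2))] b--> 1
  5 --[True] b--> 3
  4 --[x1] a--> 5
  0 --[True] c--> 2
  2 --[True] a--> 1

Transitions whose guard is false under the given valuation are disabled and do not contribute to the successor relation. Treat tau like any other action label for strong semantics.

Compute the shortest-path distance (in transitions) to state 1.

Breadth-first toward 1:
  depth 0: {0}
  depth 1: {2}
  depth 2: {1}
depth(1)=2, e.g. c·a

Answer: 2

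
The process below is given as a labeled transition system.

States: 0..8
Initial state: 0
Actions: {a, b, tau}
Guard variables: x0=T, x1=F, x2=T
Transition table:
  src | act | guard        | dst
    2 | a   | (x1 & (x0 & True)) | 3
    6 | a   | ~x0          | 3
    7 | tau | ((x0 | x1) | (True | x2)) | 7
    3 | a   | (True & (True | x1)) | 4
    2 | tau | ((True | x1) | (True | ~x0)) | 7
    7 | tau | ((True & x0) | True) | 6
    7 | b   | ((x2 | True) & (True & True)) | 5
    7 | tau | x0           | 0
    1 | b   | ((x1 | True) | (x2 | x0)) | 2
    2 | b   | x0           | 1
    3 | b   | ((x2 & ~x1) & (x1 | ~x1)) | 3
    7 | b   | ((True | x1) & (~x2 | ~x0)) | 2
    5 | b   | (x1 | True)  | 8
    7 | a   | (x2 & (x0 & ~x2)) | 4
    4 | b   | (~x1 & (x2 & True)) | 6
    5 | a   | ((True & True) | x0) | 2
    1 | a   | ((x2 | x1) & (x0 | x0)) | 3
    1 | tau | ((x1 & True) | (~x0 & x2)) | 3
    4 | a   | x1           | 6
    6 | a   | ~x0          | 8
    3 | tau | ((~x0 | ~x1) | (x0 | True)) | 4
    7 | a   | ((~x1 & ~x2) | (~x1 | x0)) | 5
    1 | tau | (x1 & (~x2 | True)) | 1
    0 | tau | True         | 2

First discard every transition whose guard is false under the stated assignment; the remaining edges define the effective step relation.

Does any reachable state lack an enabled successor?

Reachable = {0,1,2,3,4,5,6,7,8}
  0: tau→2  [1 out]
  1: a→3  b→2  [2 out]
  2: b→1  tau→7  [2 out]
  3: a→4  b→3  tau→4  [3 out]
  4: b→6  [1 out]
  5: a→2  b→8  [2 out]
  6: ∅  [no exit]
  7: a→5  b→5  tau→0  tau→6  tau→7  [5 out]
  8: ∅  [no exit]
trace reaching 6: tau·tau·tau

Answer: DEADLOCK at state 6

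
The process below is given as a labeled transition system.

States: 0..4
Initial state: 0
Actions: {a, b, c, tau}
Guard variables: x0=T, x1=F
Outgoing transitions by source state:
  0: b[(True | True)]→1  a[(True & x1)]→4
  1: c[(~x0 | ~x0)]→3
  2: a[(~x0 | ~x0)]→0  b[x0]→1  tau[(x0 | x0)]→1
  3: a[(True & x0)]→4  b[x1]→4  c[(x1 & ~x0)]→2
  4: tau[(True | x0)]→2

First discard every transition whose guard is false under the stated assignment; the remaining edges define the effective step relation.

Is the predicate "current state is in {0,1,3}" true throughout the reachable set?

Answer: INVARIANT HOLDS

Trace:
Safe = {0,1,3}
Reachable = {0,1}
  0: ✓
  1: ✓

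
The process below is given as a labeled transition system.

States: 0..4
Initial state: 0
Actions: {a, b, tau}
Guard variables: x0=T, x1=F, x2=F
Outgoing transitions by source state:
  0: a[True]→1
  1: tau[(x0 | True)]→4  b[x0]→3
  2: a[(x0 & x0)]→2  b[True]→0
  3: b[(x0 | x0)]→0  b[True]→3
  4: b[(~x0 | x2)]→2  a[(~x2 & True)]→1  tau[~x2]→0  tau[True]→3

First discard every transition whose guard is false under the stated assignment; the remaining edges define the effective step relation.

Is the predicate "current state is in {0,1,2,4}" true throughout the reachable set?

Safe = {0,1,2,4}
R = {0,1,3,4}
  0: ✓
  1: ✓
  3: VIOLATES
  4: ✓
reach 3 via a·b — violates

Answer: INVARIANT VIOLATED at state 3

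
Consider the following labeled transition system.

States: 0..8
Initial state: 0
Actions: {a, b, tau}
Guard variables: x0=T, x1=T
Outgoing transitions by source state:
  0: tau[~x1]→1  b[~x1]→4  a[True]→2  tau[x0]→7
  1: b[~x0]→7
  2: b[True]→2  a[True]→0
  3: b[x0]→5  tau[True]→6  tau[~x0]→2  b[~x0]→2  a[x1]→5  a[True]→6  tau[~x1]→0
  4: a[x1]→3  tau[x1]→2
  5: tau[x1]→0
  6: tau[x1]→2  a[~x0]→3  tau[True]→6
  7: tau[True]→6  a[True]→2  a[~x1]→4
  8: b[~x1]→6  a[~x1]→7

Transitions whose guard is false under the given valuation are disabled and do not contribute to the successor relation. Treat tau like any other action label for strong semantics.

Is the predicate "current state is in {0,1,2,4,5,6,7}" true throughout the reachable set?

Inv-set: {0,1,2,4,5,6,7}
Reach set: {0,2,6,7}
  0: ok
  2: ok
  6: ok
  7: ok

Answer: INVARIANT HOLDS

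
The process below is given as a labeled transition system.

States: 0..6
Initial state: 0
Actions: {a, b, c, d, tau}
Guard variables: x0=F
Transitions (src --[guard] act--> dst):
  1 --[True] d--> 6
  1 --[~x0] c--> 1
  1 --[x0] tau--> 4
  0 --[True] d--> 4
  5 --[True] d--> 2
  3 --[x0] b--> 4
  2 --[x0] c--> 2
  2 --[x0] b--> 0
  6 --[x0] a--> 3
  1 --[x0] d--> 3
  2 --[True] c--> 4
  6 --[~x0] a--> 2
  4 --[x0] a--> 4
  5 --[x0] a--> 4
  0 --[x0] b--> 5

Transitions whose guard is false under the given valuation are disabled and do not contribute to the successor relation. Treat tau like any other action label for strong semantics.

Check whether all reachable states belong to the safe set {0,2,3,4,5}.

Answer: INVARIANT HOLDS

Analysis:
Allowed set {0,2,3,4,5}
R = {0,4}
  0: safe
  4: safe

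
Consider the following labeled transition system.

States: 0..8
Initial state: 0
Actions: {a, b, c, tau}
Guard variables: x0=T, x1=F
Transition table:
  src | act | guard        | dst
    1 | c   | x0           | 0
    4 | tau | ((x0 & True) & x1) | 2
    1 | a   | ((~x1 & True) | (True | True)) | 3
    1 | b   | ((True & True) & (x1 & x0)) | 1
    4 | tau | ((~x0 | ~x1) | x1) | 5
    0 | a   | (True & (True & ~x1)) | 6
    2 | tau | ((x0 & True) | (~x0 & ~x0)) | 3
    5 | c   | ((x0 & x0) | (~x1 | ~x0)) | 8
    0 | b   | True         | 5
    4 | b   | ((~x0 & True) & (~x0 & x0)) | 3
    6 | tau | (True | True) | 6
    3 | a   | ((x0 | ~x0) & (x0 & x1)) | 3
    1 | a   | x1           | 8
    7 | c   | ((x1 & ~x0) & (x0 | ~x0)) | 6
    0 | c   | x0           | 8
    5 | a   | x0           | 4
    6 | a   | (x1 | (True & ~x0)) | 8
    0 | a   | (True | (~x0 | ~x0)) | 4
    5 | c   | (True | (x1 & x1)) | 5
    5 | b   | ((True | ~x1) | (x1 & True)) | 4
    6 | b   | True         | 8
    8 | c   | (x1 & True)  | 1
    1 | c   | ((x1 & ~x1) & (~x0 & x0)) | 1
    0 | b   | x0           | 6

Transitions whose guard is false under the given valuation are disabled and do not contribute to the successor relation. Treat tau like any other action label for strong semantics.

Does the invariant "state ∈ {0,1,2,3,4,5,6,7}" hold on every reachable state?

Inv-set: {0,1,2,3,4,5,6,7}
Reach set: {0,4,5,6,8}
  0: ✓
  4: ✓
  5: ✓
  6: ✓
  8: outside
reach 8 via c — violates

Answer: INVARIANT VIOLATED at state 8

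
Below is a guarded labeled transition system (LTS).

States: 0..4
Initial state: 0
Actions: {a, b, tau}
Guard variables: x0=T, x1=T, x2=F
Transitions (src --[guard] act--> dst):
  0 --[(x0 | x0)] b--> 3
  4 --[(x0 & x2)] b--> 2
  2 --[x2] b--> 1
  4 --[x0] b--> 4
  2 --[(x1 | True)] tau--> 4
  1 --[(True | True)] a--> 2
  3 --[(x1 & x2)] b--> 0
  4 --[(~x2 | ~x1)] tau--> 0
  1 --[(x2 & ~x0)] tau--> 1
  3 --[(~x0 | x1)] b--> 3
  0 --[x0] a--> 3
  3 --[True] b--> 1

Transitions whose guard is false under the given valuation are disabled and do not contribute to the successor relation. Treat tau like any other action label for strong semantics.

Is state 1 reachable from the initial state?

After dropping false guards: 8 live edges.
Layer 0: {0}
Layer 1: {3}  cumulative {0,3}
Layer 2: {1}  cumulative {0,1,3}
Layer 3: {2}  cumulative {0,1,2,3}
Layer 4: {4}  cumulative {0,1,2,3,4}
Reach set: {0,1,2,3,4}
Path to 1: b·b

Answer: REACHABLE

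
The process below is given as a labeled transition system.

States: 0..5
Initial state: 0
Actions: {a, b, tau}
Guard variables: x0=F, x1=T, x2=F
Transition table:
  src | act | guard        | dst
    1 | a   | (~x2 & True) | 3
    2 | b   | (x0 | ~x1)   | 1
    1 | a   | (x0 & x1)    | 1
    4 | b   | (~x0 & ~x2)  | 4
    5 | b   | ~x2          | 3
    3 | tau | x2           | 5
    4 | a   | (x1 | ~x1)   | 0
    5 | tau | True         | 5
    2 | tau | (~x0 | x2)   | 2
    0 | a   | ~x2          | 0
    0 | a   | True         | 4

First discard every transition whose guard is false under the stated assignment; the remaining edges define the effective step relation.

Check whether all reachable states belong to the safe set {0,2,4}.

Answer: INVARIANT HOLDS

Analysis:
Inv-set: {0,2,4}
Reach set: {0,4}
  0: ok
  4: ok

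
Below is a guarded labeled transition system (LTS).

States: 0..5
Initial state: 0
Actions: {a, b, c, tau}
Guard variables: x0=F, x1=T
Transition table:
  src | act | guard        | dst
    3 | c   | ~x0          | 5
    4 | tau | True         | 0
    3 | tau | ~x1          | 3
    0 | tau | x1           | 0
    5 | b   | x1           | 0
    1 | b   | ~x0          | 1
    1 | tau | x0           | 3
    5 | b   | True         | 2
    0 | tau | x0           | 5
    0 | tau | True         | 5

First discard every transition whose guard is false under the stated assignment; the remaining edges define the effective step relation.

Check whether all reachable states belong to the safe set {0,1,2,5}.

Inv-set: {0,1,2,5}
Reach set: {0,2,5}
  0: ok
  2: ok
  5: ok

Answer: INVARIANT HOLDS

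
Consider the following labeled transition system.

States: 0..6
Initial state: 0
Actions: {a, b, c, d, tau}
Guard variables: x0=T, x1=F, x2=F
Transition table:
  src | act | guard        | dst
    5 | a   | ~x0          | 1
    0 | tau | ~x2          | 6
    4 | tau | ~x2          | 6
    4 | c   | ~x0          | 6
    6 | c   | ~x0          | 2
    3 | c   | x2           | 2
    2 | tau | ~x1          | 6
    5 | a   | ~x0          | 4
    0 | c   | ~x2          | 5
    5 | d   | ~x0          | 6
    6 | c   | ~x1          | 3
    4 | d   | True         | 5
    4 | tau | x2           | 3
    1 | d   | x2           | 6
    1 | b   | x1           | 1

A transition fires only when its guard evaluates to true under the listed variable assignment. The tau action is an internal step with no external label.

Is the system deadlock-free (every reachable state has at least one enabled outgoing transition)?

Reach set: {0,3,5,6}
  0: c→5  tau→6  [2 exit(s)]
  3: ∅  [no exit]
  5: ∅  [no exit]
  6: c→3  [1 exit(s)]
witness 3: tau·c

Answer: DEADLOCK at state 3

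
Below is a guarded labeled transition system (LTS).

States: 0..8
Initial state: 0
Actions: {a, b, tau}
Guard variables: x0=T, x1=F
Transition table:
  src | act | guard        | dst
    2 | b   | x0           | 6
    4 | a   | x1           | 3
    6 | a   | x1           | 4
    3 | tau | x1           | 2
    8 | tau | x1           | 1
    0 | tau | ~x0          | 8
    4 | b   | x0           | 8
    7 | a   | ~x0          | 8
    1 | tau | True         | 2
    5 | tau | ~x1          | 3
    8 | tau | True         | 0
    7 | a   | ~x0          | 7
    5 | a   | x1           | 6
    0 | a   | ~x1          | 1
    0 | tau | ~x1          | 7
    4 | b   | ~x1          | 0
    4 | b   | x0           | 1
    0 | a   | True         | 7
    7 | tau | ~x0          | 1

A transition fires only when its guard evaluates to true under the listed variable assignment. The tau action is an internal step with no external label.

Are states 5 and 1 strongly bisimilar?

Refine partition for ~:
  P[0] = {{0,1,2,3,4,5,6,7,8}}
  P[1] = {{0},{1,5,8},{2,4},{3,6,7}}
  P[2] = {{0},{1},{2},{3,6,7},{4},{5},{8}}
7 equivalence class(es) (converged in 3)
5∈{5}, 1∈{1}

Answer: NOT BISIMILAR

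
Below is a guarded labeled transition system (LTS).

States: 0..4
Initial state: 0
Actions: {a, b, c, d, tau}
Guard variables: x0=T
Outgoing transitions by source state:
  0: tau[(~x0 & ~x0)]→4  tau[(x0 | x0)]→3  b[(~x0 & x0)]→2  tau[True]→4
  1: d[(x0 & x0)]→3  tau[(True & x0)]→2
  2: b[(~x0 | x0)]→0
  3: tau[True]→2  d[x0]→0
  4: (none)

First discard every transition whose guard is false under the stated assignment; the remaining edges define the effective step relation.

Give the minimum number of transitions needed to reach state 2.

BFS to 2:
  L0 = {0}
  L1 = {3,4}
  L2 = {2}
2 enters at depth 2; path tau·tau

Answer: 2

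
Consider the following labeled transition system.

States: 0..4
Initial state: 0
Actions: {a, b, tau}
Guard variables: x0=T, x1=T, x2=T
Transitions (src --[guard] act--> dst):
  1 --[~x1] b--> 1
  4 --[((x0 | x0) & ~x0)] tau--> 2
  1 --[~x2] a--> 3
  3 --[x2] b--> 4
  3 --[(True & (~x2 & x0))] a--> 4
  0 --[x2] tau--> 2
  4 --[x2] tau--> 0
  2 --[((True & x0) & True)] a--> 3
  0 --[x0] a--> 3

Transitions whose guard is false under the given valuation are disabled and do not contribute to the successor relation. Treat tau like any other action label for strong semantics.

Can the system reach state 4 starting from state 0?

Guard filter leaves 5 enabled edge(s).
L0 = {0}
L1 = {2,3}  now seen {0,2,3}
L2 = {4}  now seen {0,2,3,4}
Reachable = {0,2,3,4}
trace reaching 4: a·b

Answer: REACHABLE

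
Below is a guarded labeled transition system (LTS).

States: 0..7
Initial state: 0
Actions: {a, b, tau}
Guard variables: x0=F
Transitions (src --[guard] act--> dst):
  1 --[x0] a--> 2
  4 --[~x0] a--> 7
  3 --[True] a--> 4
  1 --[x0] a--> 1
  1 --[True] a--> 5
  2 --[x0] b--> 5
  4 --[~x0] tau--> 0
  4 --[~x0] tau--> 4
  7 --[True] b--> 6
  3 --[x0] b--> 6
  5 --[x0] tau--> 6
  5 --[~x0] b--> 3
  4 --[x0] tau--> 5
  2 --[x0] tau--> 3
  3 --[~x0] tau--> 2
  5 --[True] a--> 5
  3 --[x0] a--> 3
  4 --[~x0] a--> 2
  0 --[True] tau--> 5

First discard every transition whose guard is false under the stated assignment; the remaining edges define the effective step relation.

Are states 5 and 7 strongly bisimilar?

Answer: NOT BISIMILAR

Working:
Compute ~ classes (split until stable):
  round 0: {{0,1,2,3,4,5,6,7}}
  round 1: {{0},{1},{2,6},{3,4},{5},{7}}
  round 2: {{0},{1},{2,6},{3},{4},{5},{7}}
stable after 3 split(s): 7 block(s)
5∈{5}, 7∈{7}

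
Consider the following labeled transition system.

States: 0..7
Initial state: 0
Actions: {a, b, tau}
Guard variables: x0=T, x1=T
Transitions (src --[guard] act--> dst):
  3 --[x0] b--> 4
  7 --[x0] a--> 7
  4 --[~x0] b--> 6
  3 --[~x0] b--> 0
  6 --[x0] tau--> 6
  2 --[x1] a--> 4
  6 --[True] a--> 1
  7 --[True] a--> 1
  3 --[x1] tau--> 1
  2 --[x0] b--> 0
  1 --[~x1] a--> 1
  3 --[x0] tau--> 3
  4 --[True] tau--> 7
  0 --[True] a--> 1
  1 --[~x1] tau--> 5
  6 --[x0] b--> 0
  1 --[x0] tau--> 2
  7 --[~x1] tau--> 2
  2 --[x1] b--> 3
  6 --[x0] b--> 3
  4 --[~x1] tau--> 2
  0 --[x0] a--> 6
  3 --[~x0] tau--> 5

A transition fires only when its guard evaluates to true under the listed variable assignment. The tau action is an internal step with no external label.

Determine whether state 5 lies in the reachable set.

Guard filter leaves 16 enabled edge(s).
Layer 0: {0}
Layer 1: {1,6}  now seen {0,1,6}
Layer 2: {2,3}  now seen {0,1,2,3,6}
Layer 3: {4}  now seen {0,1,2,3,4,6}
Layer 4: {7}  now seen {0,1,2,3,4,6,7}
Reach set: {0,1,2,3,4,6,7}

Answer: UNREACHABLE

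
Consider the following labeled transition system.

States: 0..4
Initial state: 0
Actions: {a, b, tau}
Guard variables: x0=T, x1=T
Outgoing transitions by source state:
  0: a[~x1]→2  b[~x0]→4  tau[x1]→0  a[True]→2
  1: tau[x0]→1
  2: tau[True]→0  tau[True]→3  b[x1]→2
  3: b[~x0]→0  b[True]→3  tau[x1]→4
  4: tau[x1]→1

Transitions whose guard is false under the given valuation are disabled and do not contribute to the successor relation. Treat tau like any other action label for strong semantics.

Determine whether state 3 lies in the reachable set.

After dropping false guards: 9 live edges.
L0 = {0}
L1 = {2}  cumulative {0,2}
L2 = {3}  cumulative {0,2,3}
L3 = {4}  cumulative {0,2,3,4}
L4 = {1}  cumulative {0,1,2,3,4}
R = {0,1,2,3,4}
trace reaching 3: a·tau

Answer: REACHABLE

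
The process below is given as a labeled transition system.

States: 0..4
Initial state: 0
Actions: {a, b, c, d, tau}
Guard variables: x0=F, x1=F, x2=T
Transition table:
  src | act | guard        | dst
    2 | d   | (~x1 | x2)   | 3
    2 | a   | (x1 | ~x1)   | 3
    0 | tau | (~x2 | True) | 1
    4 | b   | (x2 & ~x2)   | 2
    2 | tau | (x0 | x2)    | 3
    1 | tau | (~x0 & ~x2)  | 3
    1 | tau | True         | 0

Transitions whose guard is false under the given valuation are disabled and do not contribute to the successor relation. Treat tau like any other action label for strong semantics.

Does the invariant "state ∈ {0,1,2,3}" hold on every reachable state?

Inv-set: {0,1,2,3}
R = {0,1}
  0: ok
  1: ok

Answer: INVARIANT HOLDS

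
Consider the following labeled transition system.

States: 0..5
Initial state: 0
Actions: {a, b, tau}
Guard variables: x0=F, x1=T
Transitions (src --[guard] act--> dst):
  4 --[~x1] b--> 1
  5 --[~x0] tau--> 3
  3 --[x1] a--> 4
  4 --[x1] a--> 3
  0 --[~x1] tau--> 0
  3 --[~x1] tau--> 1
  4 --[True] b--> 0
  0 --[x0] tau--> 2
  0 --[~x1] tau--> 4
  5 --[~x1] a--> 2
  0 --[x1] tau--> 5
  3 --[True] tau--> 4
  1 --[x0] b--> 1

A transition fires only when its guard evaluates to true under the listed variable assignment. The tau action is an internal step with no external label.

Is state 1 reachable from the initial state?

Answer: UNREACHABLE

Trace:
Guard filter leaves 6 enabled edge(s).
L0 = {0}
L1 = {5}  now seen {0,5}
L2 = {3}  now seen {0,3,5}
L3 = {4}  now seen {0,3,4,5}
Reach set: {0,3,4,5}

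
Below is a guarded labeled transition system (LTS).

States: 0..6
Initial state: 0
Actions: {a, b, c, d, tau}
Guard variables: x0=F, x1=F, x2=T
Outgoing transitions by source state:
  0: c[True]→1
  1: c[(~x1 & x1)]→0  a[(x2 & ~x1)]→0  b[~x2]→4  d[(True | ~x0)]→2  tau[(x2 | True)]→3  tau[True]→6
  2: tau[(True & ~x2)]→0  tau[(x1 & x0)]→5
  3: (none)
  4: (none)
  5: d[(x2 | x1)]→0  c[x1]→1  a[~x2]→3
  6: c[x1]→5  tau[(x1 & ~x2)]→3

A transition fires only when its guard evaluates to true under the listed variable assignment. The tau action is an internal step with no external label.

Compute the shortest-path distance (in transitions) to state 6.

Answer: 2

Trace:
Layered search for 6:
  Layer 0: {0}
  Layer 1: {1}
  Layer 2: {2,3,6}
first hit 6 at d=2 via c·tau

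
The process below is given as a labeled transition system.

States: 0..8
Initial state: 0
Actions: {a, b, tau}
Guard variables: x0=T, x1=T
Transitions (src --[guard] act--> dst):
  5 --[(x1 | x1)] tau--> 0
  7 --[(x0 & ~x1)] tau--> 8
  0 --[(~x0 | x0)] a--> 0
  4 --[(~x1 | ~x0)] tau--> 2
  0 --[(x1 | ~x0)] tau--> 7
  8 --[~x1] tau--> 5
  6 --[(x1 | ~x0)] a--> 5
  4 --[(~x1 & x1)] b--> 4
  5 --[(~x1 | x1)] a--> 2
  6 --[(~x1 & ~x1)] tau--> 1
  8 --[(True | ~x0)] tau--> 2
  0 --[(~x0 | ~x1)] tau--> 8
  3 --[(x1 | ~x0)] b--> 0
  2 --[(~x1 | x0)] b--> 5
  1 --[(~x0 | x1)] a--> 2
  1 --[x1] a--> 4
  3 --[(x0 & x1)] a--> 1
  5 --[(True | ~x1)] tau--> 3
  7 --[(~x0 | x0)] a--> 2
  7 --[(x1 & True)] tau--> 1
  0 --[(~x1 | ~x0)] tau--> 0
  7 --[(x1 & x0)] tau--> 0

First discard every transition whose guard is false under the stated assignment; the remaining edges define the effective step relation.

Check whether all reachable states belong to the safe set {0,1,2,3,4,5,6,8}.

Allowed set {0,1,2,3,4,5,6,8}
Reach set: {0,1,2,3,4,5,7}
  0: safe
  1: safe
  2: safe
  3: safe
  4: safe
  5: safe
  7: ✗ unsafe
reach 7 via tau — violates

Answer: INVARIANT VIOLATED at state 7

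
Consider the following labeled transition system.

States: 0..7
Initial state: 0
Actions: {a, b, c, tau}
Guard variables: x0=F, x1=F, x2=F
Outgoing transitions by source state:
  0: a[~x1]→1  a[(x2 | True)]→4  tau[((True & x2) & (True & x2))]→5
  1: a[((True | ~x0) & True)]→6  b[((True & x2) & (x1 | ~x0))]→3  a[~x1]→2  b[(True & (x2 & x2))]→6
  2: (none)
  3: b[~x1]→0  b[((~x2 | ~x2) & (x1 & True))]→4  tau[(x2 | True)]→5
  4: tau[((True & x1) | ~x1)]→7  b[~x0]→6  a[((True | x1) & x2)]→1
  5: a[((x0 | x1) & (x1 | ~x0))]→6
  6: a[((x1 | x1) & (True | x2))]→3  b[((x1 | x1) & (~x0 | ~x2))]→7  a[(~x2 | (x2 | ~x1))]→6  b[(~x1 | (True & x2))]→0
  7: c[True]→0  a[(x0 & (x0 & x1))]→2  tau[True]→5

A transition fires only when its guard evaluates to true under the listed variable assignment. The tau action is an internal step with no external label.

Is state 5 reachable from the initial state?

Answer: REACHABLE

Working:
12 transition(s) survive guard evaluation.
depth 0: {0}
depth 1: {1,4}  total {0,1,4}
depth 2: {2,6,7}  total {0,1,2,4,6,7}
depth 3: {5}  total {0,1,2,4,5,6,7}
Reachable = {0,1,2,4,5,6,7}
trace reaching 5: a·tau·tau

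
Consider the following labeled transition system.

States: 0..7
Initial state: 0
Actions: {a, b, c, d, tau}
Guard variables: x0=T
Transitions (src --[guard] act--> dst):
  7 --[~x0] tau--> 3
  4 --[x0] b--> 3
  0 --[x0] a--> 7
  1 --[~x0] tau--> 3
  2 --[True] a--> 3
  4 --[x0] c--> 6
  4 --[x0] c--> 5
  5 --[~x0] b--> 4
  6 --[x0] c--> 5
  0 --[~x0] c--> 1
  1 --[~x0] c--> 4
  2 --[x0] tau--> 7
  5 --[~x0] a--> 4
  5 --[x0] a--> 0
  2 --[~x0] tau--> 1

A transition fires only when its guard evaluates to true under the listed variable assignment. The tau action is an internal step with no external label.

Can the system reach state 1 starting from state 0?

Guard filter leaves 8 enabled edge(s).
Layer 0: {0}
Layer 1: {7}  now seen {0,7}
R = {0,7}

Answer: UNREACHABLE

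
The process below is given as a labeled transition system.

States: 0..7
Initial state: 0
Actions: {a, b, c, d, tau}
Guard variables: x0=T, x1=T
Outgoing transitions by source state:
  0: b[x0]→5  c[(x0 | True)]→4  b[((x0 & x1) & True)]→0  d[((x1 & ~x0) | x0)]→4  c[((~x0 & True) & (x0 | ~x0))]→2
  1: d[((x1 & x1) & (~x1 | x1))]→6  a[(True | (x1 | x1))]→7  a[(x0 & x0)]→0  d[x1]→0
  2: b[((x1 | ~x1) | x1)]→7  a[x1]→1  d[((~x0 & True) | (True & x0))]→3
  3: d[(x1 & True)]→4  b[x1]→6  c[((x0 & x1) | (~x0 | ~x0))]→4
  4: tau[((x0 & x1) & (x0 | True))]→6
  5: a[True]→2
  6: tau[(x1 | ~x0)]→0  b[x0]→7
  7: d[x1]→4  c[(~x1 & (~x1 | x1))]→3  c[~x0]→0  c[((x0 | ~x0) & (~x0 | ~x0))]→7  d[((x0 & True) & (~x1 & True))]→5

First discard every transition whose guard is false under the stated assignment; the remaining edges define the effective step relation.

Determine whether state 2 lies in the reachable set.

Answer: REACHABLE

Working:
19 transition(s) survive guard evaluation.
L0 = {0}
L1 = {4,5}  cumulative {0,4,5}
L2 = {2,6}  cumulative {0,2,4,5,6}
L3 = {1,3,7}  cumulative {0,1,2,3,4,5,6,7}
Reachable = {0,1,2,3,4,5,6,7}
witness 2: b·a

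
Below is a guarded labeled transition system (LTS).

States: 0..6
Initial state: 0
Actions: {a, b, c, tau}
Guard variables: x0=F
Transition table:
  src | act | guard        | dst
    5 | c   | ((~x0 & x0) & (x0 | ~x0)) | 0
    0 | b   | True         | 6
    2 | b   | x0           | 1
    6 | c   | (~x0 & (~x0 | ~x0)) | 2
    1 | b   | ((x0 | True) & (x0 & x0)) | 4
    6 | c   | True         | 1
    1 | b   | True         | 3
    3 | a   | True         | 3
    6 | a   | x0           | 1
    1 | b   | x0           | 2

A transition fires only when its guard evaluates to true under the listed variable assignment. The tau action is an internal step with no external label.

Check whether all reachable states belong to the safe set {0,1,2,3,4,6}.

Allowed set {0,1,2,3,4,6}
Reach set: {0,1,2,3,6}
  0: safe
  1: safe
  2: safe
  3: safe
  6: safe

Answer: INVARIANT HOLDS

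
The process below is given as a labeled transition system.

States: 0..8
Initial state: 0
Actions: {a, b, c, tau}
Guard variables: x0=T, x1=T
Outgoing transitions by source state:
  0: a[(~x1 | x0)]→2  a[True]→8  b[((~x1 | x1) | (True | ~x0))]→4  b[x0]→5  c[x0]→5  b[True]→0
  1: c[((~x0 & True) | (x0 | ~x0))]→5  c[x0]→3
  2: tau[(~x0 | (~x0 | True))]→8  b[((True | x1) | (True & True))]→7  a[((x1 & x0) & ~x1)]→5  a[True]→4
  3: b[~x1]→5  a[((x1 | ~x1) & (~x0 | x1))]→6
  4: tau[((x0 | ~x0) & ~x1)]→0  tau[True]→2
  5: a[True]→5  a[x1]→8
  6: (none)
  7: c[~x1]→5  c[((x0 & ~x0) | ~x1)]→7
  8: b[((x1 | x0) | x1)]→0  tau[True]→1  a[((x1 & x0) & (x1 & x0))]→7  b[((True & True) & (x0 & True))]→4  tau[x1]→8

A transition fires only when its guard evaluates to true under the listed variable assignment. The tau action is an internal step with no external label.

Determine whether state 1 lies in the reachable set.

Answer: REACHABLE

Trace:
20 transition(s) survive guard evaluation.
Layer 0: {0}
Layer 1: {2,4,5,8}  total {0,2,4,5,8}
Layer 2: {1,7}  total {0,1,2,4,5,7,8}
Layer 3: {3}  total {0,1,2,3,4,5,7,8}
Layer 4: {6}  total {0,1,2,3,4,5,6,7,8}
Reach set: {0,1,2,3,4,5,6,7,8}
trace reaching 1: a·tau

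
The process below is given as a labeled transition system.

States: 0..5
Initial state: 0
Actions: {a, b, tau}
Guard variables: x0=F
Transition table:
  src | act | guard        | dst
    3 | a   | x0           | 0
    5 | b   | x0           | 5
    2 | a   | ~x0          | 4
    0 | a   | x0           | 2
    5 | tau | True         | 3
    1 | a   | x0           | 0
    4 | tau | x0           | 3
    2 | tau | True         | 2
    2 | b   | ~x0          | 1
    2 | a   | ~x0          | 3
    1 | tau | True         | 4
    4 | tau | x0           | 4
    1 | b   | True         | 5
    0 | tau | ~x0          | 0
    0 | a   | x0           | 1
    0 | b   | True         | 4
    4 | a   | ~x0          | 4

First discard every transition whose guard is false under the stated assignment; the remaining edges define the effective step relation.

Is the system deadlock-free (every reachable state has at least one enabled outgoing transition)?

Answer: DEADLOCK-FREE

Analysis:
Reachable = {0,4}
  0: b→4  tau→0  [deg 2]
  4: a→4  [deg 1]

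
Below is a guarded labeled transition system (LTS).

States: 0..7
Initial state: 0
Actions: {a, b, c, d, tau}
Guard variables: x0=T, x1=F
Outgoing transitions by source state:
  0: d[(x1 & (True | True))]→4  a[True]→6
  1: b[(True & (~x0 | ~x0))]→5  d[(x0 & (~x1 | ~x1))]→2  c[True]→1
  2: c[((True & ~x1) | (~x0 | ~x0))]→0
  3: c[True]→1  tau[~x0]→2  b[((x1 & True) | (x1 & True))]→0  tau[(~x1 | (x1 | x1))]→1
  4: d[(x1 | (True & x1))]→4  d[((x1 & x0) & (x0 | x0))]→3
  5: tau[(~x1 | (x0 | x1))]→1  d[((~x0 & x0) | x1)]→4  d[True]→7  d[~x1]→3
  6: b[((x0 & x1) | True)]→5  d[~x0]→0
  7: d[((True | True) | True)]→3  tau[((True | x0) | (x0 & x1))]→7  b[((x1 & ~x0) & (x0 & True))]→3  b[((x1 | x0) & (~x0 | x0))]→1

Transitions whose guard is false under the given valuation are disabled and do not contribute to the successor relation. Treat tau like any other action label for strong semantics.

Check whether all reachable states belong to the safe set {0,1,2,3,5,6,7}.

Answer: INVARIANT HOLDS

Trace:
Safe = {0,1,2,3,5,6,7}
R = {0,1,2,3,5,6,7}
  0: ✓
  1: ✓
  2: ✓
  3: ✓
  5: ✓
  6: ✓
  7: ✓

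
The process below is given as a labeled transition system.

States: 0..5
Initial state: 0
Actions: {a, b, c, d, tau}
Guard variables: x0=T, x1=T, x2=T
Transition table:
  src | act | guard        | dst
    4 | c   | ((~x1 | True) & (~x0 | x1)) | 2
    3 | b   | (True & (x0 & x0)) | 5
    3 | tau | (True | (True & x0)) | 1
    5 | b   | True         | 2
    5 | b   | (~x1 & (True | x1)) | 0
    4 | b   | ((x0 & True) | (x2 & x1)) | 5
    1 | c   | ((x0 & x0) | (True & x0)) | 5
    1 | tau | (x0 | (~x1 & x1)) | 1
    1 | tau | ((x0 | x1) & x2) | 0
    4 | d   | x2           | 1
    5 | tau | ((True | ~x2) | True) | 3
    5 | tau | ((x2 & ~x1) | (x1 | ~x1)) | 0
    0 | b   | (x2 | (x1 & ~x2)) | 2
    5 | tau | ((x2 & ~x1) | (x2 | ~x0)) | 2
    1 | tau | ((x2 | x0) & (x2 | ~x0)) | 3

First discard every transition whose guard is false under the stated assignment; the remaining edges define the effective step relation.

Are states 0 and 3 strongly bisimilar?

Answer: NOT BISIMILAR

Trace:
Refine partition for ~:
  π0 = {{0,1,2,3,4,5}}
  π1 = {{0},{1},{2},{3,5},{4}}
  π2 = {{0},{1},{2},{3},{4},{5}}
6 equivalence class(es) (converged in 3)
class of 0: {0}; class of 3: {3}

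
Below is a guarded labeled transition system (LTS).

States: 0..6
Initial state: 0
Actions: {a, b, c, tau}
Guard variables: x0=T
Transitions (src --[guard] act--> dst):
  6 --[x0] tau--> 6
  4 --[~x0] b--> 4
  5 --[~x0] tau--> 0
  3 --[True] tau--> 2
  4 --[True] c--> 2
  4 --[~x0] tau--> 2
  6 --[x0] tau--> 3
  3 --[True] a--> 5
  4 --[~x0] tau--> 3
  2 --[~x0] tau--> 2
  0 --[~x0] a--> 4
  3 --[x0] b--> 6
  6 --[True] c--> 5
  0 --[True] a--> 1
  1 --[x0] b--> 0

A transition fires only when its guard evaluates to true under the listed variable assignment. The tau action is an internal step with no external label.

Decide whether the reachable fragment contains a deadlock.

Answer: DEADLOCK-FREE

Working:
Reach set: {0,1}
  0: a→1  [deg 1]
  1: b→0  [deg 1]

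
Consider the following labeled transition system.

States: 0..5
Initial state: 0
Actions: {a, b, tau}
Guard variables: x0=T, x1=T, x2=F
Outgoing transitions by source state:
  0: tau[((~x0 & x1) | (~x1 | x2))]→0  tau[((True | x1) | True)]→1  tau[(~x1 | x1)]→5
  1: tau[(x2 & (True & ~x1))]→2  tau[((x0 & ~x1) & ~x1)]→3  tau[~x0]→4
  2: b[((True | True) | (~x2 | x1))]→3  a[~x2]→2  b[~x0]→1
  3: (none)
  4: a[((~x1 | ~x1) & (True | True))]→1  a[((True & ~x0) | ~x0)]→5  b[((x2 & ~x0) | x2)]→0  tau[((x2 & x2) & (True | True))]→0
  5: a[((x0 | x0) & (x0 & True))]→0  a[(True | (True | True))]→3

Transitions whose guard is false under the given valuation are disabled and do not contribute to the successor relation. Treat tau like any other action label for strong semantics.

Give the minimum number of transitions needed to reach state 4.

Breadth-first toward 4:
  depth 0: {0}
  depth 1: {1,5}
  depth 2: {3}
4 never appears.

Answer: UNREACHABLE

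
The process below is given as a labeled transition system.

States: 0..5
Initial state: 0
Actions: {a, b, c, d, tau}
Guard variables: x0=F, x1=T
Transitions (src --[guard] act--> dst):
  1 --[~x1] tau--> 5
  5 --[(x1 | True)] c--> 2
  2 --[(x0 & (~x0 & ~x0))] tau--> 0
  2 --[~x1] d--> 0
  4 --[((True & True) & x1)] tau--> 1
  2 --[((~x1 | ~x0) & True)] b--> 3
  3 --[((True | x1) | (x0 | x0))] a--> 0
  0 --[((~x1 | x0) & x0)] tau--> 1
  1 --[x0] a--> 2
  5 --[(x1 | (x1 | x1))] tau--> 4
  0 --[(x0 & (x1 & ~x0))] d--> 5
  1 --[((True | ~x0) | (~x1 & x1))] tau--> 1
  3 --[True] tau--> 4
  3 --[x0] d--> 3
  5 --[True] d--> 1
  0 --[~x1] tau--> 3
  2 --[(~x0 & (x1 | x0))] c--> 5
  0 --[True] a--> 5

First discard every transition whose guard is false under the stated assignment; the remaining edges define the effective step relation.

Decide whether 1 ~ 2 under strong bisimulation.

Refine partition for ~:
  π0 = {{0,1,2,3,4,5}}
  π1 = {{0},{1,4},{2},{3},{5}}
stable after 2 split(s): 5 block(s)
class of 1: {1,4}; class of 2: {2}

Answer: NOT BISIMILAR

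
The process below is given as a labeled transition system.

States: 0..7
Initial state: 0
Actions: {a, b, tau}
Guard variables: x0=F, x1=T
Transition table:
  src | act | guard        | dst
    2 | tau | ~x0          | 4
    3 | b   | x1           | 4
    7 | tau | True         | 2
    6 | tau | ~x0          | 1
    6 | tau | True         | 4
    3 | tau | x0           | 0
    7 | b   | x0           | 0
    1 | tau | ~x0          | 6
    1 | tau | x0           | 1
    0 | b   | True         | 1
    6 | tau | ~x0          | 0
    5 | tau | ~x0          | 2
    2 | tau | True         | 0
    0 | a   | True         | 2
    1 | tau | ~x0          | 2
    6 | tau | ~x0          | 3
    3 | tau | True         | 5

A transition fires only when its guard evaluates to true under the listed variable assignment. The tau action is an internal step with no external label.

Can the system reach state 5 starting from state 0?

14 transition(s) survive guard evaluation.
L0 = {0}
L1 = {1,2}  cumulative {0,1,2}
L2 = {4,6}  cumulative {0,1,2,4,6}
L3 = {3}  cumulative {0,1,2,3,4,6}
L4 = {5}  cumulative {0,1,2,3,4,5,6}
R = {0,1,2,3,4,5,6}
witness 5: b·tau·tau·tau

Answer: REACHABLE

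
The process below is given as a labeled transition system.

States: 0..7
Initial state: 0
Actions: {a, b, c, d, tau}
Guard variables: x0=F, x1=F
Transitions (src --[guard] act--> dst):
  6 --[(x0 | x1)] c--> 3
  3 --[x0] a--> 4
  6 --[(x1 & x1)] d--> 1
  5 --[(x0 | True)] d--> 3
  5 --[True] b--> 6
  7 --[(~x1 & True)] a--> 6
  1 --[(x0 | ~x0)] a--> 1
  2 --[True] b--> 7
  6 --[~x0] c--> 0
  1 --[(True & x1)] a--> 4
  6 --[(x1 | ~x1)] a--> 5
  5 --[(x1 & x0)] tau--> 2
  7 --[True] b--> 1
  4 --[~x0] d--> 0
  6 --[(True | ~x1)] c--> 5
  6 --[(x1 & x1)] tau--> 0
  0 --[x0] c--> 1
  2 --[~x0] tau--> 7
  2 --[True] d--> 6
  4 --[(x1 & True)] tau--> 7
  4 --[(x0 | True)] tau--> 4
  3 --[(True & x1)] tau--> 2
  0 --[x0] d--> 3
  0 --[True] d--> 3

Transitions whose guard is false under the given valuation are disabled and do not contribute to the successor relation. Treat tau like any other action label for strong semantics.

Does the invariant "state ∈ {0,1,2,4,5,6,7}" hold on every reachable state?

Allowed set {0,1,2,4,5,6,7}
R = {0,3}
  0: ok
  3: outside
reach 3 via d — violates

Answer: INVARIANT VIOLATED at state 3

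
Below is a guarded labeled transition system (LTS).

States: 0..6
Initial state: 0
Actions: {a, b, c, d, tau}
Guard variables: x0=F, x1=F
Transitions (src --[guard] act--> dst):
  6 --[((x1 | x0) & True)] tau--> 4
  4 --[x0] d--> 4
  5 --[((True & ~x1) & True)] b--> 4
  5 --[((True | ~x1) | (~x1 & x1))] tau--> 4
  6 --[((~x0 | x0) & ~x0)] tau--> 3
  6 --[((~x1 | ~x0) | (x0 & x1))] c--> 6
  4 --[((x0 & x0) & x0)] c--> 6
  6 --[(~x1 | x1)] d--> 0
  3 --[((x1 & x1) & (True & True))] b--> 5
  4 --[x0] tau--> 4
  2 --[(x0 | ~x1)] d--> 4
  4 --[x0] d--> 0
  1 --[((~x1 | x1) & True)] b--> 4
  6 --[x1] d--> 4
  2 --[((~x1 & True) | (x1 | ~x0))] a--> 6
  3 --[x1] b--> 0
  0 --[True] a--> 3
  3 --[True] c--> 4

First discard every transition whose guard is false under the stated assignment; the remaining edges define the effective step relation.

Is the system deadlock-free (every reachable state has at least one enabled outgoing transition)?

R = {0,3,4}
  0: a→3  [deg 1]
  3: c→4  [deg 1]
  4: ∅  [STUCK]
witness 4: a·c

Answer: DEADLOCK at state 4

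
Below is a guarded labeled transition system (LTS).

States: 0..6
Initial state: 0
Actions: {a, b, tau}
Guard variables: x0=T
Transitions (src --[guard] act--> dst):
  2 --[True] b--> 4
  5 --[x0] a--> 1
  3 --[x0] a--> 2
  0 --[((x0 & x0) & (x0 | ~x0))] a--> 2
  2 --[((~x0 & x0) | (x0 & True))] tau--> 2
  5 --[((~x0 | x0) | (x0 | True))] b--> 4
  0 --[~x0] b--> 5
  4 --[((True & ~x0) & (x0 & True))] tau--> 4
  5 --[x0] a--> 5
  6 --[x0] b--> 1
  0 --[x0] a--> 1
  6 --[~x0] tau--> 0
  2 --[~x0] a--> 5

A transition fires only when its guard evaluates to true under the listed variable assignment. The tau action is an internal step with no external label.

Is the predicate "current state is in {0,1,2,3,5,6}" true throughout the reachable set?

Answer: INVARIANT VIOLATED at state 4

Analysis:
Safe = {0,1,2,3,5,6}
Reachable = {0,1,2,4}
  0: ok
  1: ok
  2: ok
  4: ✗ unsafe
reach 4 via a·b — violates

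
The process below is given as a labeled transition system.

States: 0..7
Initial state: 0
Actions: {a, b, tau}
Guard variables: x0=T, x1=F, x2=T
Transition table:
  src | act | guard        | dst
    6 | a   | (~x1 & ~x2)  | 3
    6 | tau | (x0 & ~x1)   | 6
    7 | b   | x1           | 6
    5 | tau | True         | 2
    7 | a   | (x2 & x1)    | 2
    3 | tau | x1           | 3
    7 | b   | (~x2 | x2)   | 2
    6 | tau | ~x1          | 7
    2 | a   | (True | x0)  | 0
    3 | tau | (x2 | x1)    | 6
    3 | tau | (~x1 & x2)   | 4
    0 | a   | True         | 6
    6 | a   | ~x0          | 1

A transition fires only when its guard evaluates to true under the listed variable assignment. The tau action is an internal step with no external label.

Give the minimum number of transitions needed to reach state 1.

Layered search for 1:
  depth 0: {0}
  depth 1: {6}
  depth 2: {7}
  depth 3: {2}
1 never appears.

Answer: UNREACHABLE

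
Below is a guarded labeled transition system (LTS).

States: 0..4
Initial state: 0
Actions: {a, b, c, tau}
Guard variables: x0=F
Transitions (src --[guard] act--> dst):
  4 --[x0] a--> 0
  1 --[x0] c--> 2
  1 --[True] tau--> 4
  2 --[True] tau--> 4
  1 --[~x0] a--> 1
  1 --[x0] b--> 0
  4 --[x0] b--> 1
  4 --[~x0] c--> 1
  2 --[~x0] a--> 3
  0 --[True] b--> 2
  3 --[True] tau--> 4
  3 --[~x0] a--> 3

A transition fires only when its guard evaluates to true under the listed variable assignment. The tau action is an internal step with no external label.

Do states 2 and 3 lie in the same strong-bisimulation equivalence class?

Answer: BISIMILAR

Trace:
Refine partition for ~:
  round 0: {{0,1,2,3,4}}
  round 1: {{0},{1,2,3},{4}}
stable after 2 split(s): 3 block(s)
class of 2: {1,2,3}; class of 3: {1,2,3}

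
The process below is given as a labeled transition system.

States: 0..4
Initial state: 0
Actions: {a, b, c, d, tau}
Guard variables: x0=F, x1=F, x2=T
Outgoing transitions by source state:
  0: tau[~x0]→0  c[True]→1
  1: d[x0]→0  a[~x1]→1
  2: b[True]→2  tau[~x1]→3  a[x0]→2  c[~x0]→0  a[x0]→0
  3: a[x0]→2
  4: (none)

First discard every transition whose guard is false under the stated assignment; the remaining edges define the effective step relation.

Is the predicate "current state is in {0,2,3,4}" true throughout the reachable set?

Safe = {0,2,3,4}
Reachable = {0,1}
  0: ok
  1: ✗ unsafe
reach 1 via c — violates

Answer: INVARIANT VIOLATED at state 1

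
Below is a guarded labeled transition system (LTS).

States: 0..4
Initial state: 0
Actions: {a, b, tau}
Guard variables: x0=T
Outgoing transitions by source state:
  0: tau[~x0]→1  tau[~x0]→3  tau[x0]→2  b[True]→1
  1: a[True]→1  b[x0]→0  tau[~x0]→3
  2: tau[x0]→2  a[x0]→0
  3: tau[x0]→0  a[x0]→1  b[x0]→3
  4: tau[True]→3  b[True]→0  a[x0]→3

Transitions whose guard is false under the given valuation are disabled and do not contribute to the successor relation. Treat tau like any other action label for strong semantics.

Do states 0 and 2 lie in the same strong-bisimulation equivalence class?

Answer: NOT BISIMILAR

Trace:
Bisimulation quotient by refinement:
  round 0: {{0,1,2,3,4}}
  round 1: {{0},{1},{2},{3,4}}
  round 2: {{0},{1},{2},{3},{4}}
stable after 3 split(s): 5 block(s)
0∈{0}, 2∈{2}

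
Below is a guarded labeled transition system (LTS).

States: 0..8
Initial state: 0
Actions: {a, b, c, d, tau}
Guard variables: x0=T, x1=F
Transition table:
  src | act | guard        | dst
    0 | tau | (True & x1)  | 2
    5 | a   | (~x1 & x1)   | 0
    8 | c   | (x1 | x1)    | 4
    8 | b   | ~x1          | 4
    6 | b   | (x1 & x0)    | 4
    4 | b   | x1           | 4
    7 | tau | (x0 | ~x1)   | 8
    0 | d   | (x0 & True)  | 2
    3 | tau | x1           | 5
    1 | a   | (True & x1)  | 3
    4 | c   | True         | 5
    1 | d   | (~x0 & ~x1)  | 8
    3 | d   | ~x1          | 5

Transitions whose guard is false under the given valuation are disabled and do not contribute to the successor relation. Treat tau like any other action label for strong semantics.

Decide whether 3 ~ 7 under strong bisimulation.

Compute ~ classes (split until stable):
  π0 = {{0,1,2,3,4,5,6,7,8}}
  π1 = {{0,3},{1,2,5,6},{4},{7},{8}}
stable after 2 split(s): 5 block(s)
[3]={0,3}  [7]={7}

Answer: NOT BISIMILAR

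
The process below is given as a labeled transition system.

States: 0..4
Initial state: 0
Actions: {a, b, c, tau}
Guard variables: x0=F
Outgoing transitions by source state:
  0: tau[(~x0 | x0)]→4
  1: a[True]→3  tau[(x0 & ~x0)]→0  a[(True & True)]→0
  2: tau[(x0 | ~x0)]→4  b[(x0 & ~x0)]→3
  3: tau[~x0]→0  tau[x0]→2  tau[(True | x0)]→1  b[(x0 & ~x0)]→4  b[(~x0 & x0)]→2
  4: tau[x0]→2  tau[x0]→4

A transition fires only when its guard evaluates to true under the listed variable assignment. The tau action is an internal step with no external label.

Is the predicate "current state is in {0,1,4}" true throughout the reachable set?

Inv-set: {0,1,4}
Reach set: {0,4}
  0: safe
  4: safe

Answer: INVARIANT HOLDS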